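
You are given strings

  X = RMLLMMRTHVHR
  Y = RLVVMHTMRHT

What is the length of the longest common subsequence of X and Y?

6

Let dp[i][j] be the LCS length of the first i characters of X and the first j characters of Y. dp[i][j] = dp[i-1][j-1]+1 when the i-th and j-th characters match, else max(dp[i-1][j], dp[i][j-1]).
    ·  R  L  V  V  M  H  T  M  R  H  T
 ·  0  0  0  0  0  0  0  0  0  0  0  0
 R  0  1  1  1  1  1  1  1  1  1  1  1
 M  0  1  1  1  1  2  2  2  2  2  2  2
 L  0  1  2  2  2  2  2  2  2  2  2  2
 L  0  1  2  2  2  2  2  2  2  2  2  2
 M  0  1  2  2  2  3  3  3  3  3  3  3
 M  0  1  2  2  2  3  3  3  4  4  4  4
 R  0  1  2  2  2  3  3  3  4  5  5  5
 T  0  1  2  2  2  3  3  4  4  5  5  6
 H  0  1  2  2  2  3  4  4  4  5  6  6
 V  0  1  2  3  3  3  4  4  4  5  6  6
 H  0  1  2  3  3  3  4  4  4  5  6  6
 R  0  1  2  3  3  3  4  4  4  5  6  6
dp[12][11] = 6. One LCS (by backtracking along matches): RLMMRT.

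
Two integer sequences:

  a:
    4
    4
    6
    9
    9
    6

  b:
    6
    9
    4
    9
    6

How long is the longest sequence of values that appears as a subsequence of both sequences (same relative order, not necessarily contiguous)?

Let dp[i][j] be the LCS length of the first i values of a and the first j values of b. dp[i][j] = dp[i-1][j-1]+1 when the i-th and j-th values match, else max(dp[i-1][j], dp[i][j-1]).
    ·  6  9  4  9  6
 ·  0  0  0  0  0  0
 4  0  0  0  1  1  1
 4  0  0  0  1  1  1
 6  0  1  1  1  1  2
 9  0  1  2  2  2  2
 9  0  1  2  2  3  3
 6  0  1  2  2  3  4
dp[6][5] = 4. One LCS (by backtracking along matches): 6, 9, 9, 6.

4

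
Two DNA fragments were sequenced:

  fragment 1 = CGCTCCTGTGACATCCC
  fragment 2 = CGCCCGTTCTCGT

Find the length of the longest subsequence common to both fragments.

10

Taking C at fragment 1[1]=fragment 2[1], G at fragment 1[2]=fragment 2[2], C at fragment 1[3]=fragment 2[3], C at fragment 1[5]=fragment 2[4], C at fragment 1[6]=fragment 2[5], T at fragment 1[7]=fragment 2[7], T at fragment 1[9]=fragment 2[8], C at fragment 1[12]=fragment 2[9], T at fragment 1[14]=fragment 2[10], C at fragment 1[15]=fragment 2[11] gives a common subsequence of length 10, and the DP table's final entry dp[17][13] is also 10, so no common subsequence is longer.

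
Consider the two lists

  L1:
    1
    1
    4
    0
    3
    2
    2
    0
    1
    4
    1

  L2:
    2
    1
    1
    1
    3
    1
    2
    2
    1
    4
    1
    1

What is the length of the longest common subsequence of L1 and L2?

Let dp[i][j] be the LCS length of the first i values of L1 and the first j values of L2. dp[i][j] = dp[i-1][j-1]+1 when the i-th and j-th values match, else max(dp[i-1][j], dp[i][j-1]).
    ·  2  1  1  1  3  1  2  2  1  4  1  1
 ·  0  0  0  0  0  0  0  0  0  0  0  0  0
 1  0  0  1  1  1  1  1  1  1  1  1  1  1
 1  0  0  1  2  2  2  2  2  2  2  2  2  2
 4  0  0  1  2  2  2  2  2  2  2  3  3  3
 0  0  0  1  2  2  2  2  2  2  2  3  3  3
 3  0  0  1  2  2  3  3  3  3  3  3  3  3
 2  0  1  1  2  2  3  3  4  4  4  4  4  4
 2  0  1  1  2  2  3  3  4  5  5  5  5  5
 0  0  1  1  2  2  3  3  4  5  5  5  5  5
 1  0  1  2  2  3  3  4  4  5  6  6  6  6
 4  0  1  2  2  3  3  4  4  5  6  7  7  7
 1  0  1  2  3  3  3  4  4  5  6  7  8  8
dp[11][12] = 8. One LCS (by backtracking along matches): 1, 1, 3, 2, 2, 1, 4, 1.

8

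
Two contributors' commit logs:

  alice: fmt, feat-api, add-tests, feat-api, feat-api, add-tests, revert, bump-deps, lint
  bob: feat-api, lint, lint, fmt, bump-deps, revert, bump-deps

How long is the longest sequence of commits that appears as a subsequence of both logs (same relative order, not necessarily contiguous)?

3

Taking fmt [1,4], then revert [7,6], then bump-deps [8,7] gives a common subsequence of length 3, and the DP table's final entry dp[9][7] is also 3, so no common subsequence is longer.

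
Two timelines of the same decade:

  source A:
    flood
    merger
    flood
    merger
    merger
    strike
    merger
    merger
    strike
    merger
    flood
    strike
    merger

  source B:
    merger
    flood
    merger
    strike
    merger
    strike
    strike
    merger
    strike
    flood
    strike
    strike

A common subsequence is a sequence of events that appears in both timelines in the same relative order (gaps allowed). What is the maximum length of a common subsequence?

9

Pick merger [2,1], then flood [3,2], then merger [4,3], then merger [5,5], then strike [6,7], then merger [8,8], then strike [9,9], then flood [11,10], then strike [12,12]; all 9 events appear in both, in order, and the DP table's final entry dp[13][12] is also 9, so no common subsequence is longer.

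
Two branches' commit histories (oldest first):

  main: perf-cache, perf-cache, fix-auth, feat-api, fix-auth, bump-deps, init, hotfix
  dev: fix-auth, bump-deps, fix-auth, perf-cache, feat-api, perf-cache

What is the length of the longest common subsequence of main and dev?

Pick perf-cache [1,4], perf-cache [2,6]; all 2 commits appear in both, in order. Since dp[8][6] = 2, nothing longer is possible.

2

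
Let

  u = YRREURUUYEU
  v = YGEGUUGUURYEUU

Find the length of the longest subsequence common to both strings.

8

Match Y [1,1], E [4,3], U [5,6], U [7,8], U [8,9], Y [9,11], E [10,12], U [11,14] — 8 characters in the same relative order in both. Since dp[11][14] = 8, nothing longer is possible.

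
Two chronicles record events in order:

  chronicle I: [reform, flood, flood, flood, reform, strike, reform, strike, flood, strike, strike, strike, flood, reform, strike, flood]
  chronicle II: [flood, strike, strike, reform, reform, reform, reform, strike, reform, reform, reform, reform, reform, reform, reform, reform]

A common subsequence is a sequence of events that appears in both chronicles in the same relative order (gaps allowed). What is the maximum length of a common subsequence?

5

One common subsequence of length 5: reform (chronicle I #1, chronicle II #6), then reform (chronicle I #5, chronicle II #7), then strike (chronicle I #6, chronicle II #8), then reform (chronicle I #7, chronicle II #15), then reform (chronicle I #14, chronicle II #16). dp[16][16] = 5 confirms this is the maximum.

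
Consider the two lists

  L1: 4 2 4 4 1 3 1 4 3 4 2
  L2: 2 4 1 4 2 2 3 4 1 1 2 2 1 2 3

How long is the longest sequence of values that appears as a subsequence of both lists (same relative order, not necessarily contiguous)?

7

Match 2 [2,1] → 4 [4,2] → 1 [7,3] → 4 [8,4] → 3 [9,7] → 4 [10,8] → 2 [11,14] — 7 values in the same relative order in both. The LCS DP gives dp[11][15] = 7, so this is optimal.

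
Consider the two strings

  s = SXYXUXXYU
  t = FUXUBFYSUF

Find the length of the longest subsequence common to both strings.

4

Let dp[i][j] be the LCS length of the first i characters of s and the first j characters of t. dp[i][j] = dp[i-1][j-1]+1 when the i-th and j-th characters match, else max(dp[i-1][j], dp[i][j-1]).
    ·  F  U  X  U  B  F  Y  S  U  F
 ·  0  0  0  0  0  0  0  0  0  0  0
 S  0  0  0  0  0  0  0  0  1  1  1
 X  0  0  0  1  1  1  1  1  1  1  1
 Y  0  0  0  1  1  1  1  2  2  2  2
 X  0  0  0  1  1  1  1  2  2  2  2
 U  0  0  1  1  2  2  2  2  2  3  3
 X  0  0  1  2  2  2  2  2  2  3  3
 X  0  0  1  2  2  2  2  2  2  3  3
 Y  0  0  1  2  2  2  2  3  3  3  3
 U  0  0  1  2  3  3  3  3  3  4  4
dp[9][10] = 4. One LCS (by backtracking along matches): XUYU.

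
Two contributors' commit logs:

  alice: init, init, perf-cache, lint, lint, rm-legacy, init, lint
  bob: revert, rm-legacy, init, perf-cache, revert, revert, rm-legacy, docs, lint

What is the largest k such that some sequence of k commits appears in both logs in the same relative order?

Taking init (alice #2, bob #3) → perf-cache (alice #3, bob #4) → rm-legacy (alice #6, bob #7) → lint (alice #8, bob #9) gives a common subsequence of length 4, and the DP table's final entry dp[8][9] is also 4, so no common subsequence is longer.

4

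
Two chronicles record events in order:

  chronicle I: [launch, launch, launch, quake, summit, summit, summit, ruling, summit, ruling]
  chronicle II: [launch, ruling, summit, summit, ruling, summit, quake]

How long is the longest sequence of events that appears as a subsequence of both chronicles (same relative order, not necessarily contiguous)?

Pick launch [1,1], then summit [6,3], then summit [7,4], then ruling [8,5], then summit [9,6]; all 5 events appear in both, in order. The LCS DP gives dp[10][7] = 5, so this is optimal.

5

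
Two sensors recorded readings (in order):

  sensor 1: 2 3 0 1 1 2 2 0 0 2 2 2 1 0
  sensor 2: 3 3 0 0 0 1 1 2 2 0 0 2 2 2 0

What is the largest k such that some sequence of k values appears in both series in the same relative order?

Match 3 (sensor 1 #2, sensor 2 #2), then 0 (sensor 1 #3, sensor 2 #5), then 1 (sensor 1 #4, sensor 2 #6), then 1 (sensor 1 #5, sensor 2 #7), then 2 (sensor 1 #6, sensor 2 #8), then 2 (sensor 1 #7, sensor 2 #9), then 0 (sensor 1 #8, sensor 2 #10), then 0 (sensor 1 #9, sensor 2 #11), then 2 (sensor 1 #10, sensor 2 #12), then 2 (sensor 1 #11, sensor 2 #13), then 2 (sensor 1 #12, sensor 2 #14), then 0 (sensor 1 #14, sensor 2 #15) — 12 values in the same relative order in both. Since dp[14][15] = 12, nothing longer is possible.

12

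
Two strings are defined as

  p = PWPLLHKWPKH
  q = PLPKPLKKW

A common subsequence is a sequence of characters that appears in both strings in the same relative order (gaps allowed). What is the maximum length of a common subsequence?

Taking P at p[1]=q[3] → P at p[3]=q[5] → L at p[4]=q[6] → K at p[7]=q[8] → W at p[8]=q[9] gives a common subsequence of length 5. Since dp[11][9] = 5, nothing longer is possible.

5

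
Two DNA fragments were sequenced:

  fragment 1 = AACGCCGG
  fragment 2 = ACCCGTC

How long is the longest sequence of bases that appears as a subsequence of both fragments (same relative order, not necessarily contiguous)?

Let dp[i][j] be the LCS length of the first i bases of fragment 1 and the first j bases of fragment 2. dp[i][j] = dp[i-1][j-1]+1 when the i-th and j-th bases match, else max(dp[i-1][j], dp[i][j-1]).
    ·  A  C  C  C  G  T  C
 ·  0  0  0  0  0  0  0  0
 A  0  1  1  1  1  1  1  1
 A  0  1  1  1  1  1  1  1
 C  0  1  2  2  2  2  2  2
 G  0  1  2  2  2  3  3  3
 C  0  1  2  3  3  3  3  4
 C  0  1  2  3  4  4  4  4
 G  0  1  2  3  4  5  5  5
 G  0  1  2  3  4  5  5  5
dp[8][7] = 5. One LCS (by backtracking along matches): ACCCG.

5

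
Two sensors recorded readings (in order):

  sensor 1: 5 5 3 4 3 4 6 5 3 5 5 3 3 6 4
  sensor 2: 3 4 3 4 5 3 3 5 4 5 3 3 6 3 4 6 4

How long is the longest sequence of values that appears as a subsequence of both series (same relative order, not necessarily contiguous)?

Match 3 [3,1]; then 4 [4,2]; then 3 [5,3]; then 4 [6,4]; then 5 [8,5]; then 3 [9,7]; then 5 [10,8]; then 5 [11,10]; then 3 [12,12]; then 3 [13,14]; then 6 [14,16]; then 4 [15,17] — 12 values in the same relative order in both. Since dp[15][17] = 12, nothing longer is possible.

12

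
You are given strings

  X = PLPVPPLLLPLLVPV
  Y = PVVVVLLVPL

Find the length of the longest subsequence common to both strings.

Pick P [1,1] → V [4,5] → L [7,6] → L [8,7] → P [10,9] → L [12,10]; all 6 characters appear in both, in order. Since dp[15][10] = 6, nothing longer is possible.

6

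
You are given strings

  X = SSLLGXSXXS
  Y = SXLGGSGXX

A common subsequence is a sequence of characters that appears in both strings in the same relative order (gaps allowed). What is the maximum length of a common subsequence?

Let dp[i][j] be the LCS length of the first i characters of X and the first j characters of Y. dp[i][j] = dp[i-1][j-1]+1 when the i-th and j-th characters match, else max(dp[i-1][j], dp[i][j-1]).
    ·  S  X  L  G  G  S  G  X  X
 ·  0  0  0  0  0  0  0  0  0  0
 S  0  1  1  1  1  1  1  1  1  1
 S  0  1  1  1  1  1  2  2  2  2
 L  0  1  1  2  2  2  2  2  2  2
 L  0  1  1  2  2  2  2  2  2  2
 G  0  1  1  2  3  3  3  3  3  3
 X  0  1  2  2  3  3  3  3  4  4
 S  0  1  2  2  3  3  4  4  4  4
 X  0  1  2  2  3  3  4  4  5  5
 X  0  1  2  2  3  3  4  4  5  6
 S  0  1  2  2  3  3  4  4  5  6
dp[10][9] = 6. One LCS (by backtracking along matches): SLGSXX.

6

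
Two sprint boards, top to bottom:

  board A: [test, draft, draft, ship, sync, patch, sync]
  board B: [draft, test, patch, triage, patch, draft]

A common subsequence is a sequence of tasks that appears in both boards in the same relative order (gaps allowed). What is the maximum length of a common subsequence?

Match test [1,2]; then draft [3,6] — 2 tasks in the same relative order in both, and the DP table's final entry dp[7][6] is also 2, so no common subsequence is longer.

2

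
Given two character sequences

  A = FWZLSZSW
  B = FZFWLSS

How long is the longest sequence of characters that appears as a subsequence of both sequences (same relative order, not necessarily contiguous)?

5

Let dp[i][j] be the LCS length of the first i characters of A and the first j characters of B. dp[i][j] = dp[i-1][j-1]+1 when the i-th and j-th characters match, else max(dp[i-1][j], dp[i][j-1]).
    ·  F  Z  F  W  L  S  S
 ·  0  0  0  0  0  0  0  0
 F  0  1  1  1  1  1  1  1
 W  0  1  1  1  2  2  2  2
 Z  0  1  2  2  2  2  2  2
 L  0  1  2  2  2  3  3  3
 S  0  1  2  2  2  3  4  4
 Z  0  1  2  2  2  3  4  4
 S  0  1  2  2  2  3  4  5
 W  0  1  2  2  3  3  4  5
dp[8][7] = 5. One LCS (by backtracking along matches): FWLSS.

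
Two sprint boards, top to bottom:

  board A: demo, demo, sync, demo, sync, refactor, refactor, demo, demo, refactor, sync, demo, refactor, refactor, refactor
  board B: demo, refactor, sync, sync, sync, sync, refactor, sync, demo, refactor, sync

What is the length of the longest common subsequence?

Pick demo [1,1], then sync [3,5], then sync [5,6], then refactor [6,7], then demo [9,9], then refactor [10,10], then sync [11,11]; all 7 tasks appear in both, in order. The LCS DP gives dp[15][11] = 7, so this is optimal.

7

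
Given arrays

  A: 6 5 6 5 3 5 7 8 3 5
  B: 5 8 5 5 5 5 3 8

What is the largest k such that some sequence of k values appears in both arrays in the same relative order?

One common subsequence of length 4: 5 [2,5], 5 [4,6], 3 [5,7], 8 [8,8]. The LCS DP gives dp[10][8] = 4, so this is optimal.

4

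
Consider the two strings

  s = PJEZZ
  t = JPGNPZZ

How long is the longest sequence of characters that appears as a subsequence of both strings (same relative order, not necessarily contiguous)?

Taking P (s #1, t #5); then Z (s #4, t #6); then Z (s #5, t #7) gives a common subsequence of length 3. dp[5][7] = 3 confirms this is the maximum.

3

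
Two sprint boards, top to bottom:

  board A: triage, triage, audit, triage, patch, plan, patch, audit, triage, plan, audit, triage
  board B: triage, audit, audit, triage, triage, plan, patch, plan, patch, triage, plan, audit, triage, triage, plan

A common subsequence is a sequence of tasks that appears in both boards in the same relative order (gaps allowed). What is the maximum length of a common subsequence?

Pick triage [1,1] → triage [2,4] → triage [4,5] → patch [5,7] → plan [6,8] → patch [7,9] → triage [9,10] → plan [10,11] → audit [11,12] → triage [12,14]; all 10 tasks appear in both, in order. Since dp[12][15] = 10, nothing longer is possible.

10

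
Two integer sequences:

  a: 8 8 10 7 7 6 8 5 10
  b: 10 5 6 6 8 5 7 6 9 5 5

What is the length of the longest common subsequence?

4

Let dp[i][j] be the LCS length of the first i values of a and the first j values of b. dp[i][j] = dp[i-1][j-1]+1 when the i-th and j-th values match, else max(dp[i-1][j], dp[i][j-1]).
    · 10  5  6  6  8  5  7  6  9  5  5
 ·  0  0  0  0  0  0  0  0  0  0  0  0
 8  0  0  0  0  0  1  1  1  1  1  1  1
 8  0  0  0  0  0  1  1  1  1  1  1  1
10  0  1  1  1  1  1  1  1  1  1  1  1
 7  0  1  1  1  1  1  1  2  2  2  2  2
 7  0  1  1  1  1  1  1  2  2  2  2  2
 6  0  1  1  2  2  2  2  2  3  3  3  3
 8  0  1  1  2  2  3  3  3  3  3  3  3
 5  0  1  2  2  2  3  4  4  4  4  4  4
10  0  1  2  2  2  3  4  4  4  4  4  4
dp[9][11] = 4. One LCS (by backtracking along matches): 8, 7, 6, 5.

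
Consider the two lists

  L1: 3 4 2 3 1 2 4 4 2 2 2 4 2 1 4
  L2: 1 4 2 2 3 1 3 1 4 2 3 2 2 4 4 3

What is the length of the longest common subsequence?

One common subsequence of length 10: 4 at L1[2]=L2[2], then 2 at L1[3]=L2[4], then 3 at L1[4]=L2[7], then 1 at L1[5]=L2[8], then 4 at L1[8]=L2[9], then 2 at L1[9]=L2[10], then 2 at L1[10]=L2[12], then 2 at L1[11]=L2[13], then 4 at L1[12]=L2[14], then 4 at L1[15]=L2[15]. Since dp[15][16] = 10, nothing longer is possible.

10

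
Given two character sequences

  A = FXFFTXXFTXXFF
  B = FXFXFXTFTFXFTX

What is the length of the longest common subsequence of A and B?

9

Match F [1,3]; then X [2,4]; then F [3,5]; then F [4,8]; then T [5,9]; then X [7,11]; then F [8,12]; then T [9,13]; then X [11,14] — 9 characters in the same relative order in both. dp[13][14] = 9 confirms this is the maximum.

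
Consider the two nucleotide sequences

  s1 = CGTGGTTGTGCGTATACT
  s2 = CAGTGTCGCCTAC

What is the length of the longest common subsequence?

10

Pick C [1,1] → G [2,3] → T [3,4] → G [5,5] → T [6,6] → G [8,8] → C [11,10] → T [15,11] → A [16,12] → C [17,13]; all 10 bases appear in both, in order. The LCS DP gives dp[18][13] = 10, so this is optimal.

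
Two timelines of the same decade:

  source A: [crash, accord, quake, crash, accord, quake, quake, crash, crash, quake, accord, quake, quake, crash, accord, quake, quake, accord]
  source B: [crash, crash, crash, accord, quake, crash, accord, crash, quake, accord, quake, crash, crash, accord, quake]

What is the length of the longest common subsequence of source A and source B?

12

Match crash at source A[1]=source B[3], then accord at source A[2]=source B[4], then quake at source A[3]=source B[5], then crash at source A[4]=source B[6], then accord at source A[5]=source B[7], then crash at source A[9]=source B[8], then quake at source A[10]=source B[9], then accord at source A[11]=source B[10], then quake at source A[12]=source B[11], then crash at source A[14]=source B[13], then accord at source A[15]=source B[14], then quake at source A[17]=source B[15] — 12 events in the same relative order in both. The LCS DP gives dp[18][15] = 12, so this is optimal.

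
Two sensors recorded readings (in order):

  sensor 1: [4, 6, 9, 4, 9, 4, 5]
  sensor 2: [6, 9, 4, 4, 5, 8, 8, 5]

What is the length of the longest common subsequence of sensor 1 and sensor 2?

5

Let dp[i][j] be the LCS length of the first i values of sensor 1 and the first j values of sensor 2. dp[i][j] = dp[i-1][j-1]+1 when the i-th and j-th values match, else max(dp[i-1][j], dp[i][j-1]).
    ·  6  9  4  4  5  8  8  5
 ·  0  0  0  0  0  0  0  0  0
 4  0  0  0  1  1  1  1  1  1
 6  0  1  1  1  1  1  1  1  1
 9  0  1  2  2  2  2  2  2  2
 4  0  1  2  3  3  3  3  3  3
 9  0  1  2  3  3  3  3  3  3
 4  0  1  2  3  4  4  4  4  4
 5  0  1  2  3  4  5  5  5  5
dp[7][8] = 5. One LCS (by backtracking along matches): 6, 9, 4, 4, 5.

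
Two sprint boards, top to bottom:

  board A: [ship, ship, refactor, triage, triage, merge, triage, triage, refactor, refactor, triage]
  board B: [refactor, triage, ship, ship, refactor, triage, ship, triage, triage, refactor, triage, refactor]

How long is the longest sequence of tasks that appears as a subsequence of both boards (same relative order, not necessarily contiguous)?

Pick ship at board A[1]=board B[3]; then ship at board A[2]=board B[4]; then refactor at board A[3]=board B[5]; then triage at board A[4]=board B[6]; then triage at board A[5]=board B[8]; then triage at board A[7]=board B[9]; then triage at board A[8]=board B[11]; then refactor at board A[10]=board B[12]; all 8 tasks appear in both, in order. The LCS DP gives dp[11][12] = 8, so this is optimal.

8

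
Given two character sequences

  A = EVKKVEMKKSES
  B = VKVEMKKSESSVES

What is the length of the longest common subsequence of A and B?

Taking V [2,1], then K [4,2], then V [5,3], then E [6,4], then M [7,5], then K [8,6], then K [9,7], then S [10,11], then E [11,13], then S [12,14] gives a common subsequence of length 10. The LCS DP gives dp[12][14] = 10, so this is optimal.

10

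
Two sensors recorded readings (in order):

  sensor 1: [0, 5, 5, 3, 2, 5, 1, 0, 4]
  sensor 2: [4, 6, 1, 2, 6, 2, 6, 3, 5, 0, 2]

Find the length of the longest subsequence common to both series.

Match 3 [4,8], 5 [6,9], 0 [8,10] — 3 values in the same relative order in both. The LCS DP gives dp[9][11] = 3, so this is optimal.

3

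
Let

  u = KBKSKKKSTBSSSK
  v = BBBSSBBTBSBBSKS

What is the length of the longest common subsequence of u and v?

8

Match B at u[2]=v[3]; then S at u[4]=v[4]; then S at u[8]=v[5]; then T at u[9]=v[8]; then B at u[10]=v[9]; then S at u[11]=v[10]; then S at u[12]=v[13]; then S at u[13]=v[15] — 8 characters in the same relative order in both, and the DP table's final entry dp[14][15] is also 8, so no common subsequence is longer.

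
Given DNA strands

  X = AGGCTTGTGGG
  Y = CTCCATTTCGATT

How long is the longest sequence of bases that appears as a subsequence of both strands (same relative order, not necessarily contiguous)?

Taking A [1,5]; then T [5,7]; then T [6,8]; then G [7,10]; then T [8,13] gives a common subsequence of length 5. dp[11][13] = 5 confirms this is the maximum.

5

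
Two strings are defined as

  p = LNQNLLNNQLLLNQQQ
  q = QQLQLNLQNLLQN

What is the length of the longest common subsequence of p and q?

8

One common subsequence of length 8: L (p #1, q #5), N (p #2, q #6), Q (p #3, q #8), N (p #4, q #9), L (p #5, q #10), L (p #6, q #11), Q (p #9, q #12), N (p #13, q #13), and the DP table's final entry dp[16][13] is also 8, so no common subsequence is longer.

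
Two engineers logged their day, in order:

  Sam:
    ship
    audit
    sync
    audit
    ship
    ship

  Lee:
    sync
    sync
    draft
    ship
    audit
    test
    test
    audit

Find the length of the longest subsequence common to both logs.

Pick ship [1,4], audit [2,5], audit [4,8]; all 3 tasks appear in both, in order, and the DP table's final entry dp[6][8] is also 3, so no common subsequence is longer.

3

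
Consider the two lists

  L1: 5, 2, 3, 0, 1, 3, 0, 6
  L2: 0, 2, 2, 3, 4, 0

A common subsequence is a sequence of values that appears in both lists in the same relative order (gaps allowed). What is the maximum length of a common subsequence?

Pick 2 [2,3]; then 3 [3,4]; then 0 [7,6]; all 3 values appear in both, in order, and the DP table's final entry dp[8][6] is also 3, so no common subsequence is longer.

3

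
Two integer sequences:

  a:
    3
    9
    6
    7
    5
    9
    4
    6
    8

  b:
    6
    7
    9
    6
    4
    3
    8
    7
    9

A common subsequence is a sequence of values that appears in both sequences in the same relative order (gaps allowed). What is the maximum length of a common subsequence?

Match 6 [3,1] → 7 [4,2] → 9 [6,3] → 4 [7,5] → 8 [9,7] — 5 values in the same relative order in both. Since dp[9][9] = 5, nothing longer is possible.

5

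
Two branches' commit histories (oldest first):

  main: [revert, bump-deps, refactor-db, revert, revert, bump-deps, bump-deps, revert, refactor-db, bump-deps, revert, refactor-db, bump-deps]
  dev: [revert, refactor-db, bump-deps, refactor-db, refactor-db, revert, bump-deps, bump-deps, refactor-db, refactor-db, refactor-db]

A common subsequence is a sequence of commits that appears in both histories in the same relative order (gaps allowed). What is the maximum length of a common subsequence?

One common subsequence of length 8: revert [1,1]; then bump-deps [2,3]; then refactor-db [3,5]; then revert [5,6]; then bump-deps [6,7]; then bump-deps [7,8]; then refactor-db [9,10]; then refactor-db [12,11], and the DP table's final entry dp[13][11] is also 8, so no common subsequence is longer.

8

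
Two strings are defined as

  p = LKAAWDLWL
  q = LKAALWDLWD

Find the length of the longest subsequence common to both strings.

One common subsequence of length 8: L at p[1]=q[1], K at p[2]=q[2], A at p[3]=q[3], A at p[4]=q[4], W at p[5]=q[6], D at p[6]=q[7], L at p[7]=q[8], W at p[8]=q[9]. dp[9][10] = 8 confirms this is the maximum.

8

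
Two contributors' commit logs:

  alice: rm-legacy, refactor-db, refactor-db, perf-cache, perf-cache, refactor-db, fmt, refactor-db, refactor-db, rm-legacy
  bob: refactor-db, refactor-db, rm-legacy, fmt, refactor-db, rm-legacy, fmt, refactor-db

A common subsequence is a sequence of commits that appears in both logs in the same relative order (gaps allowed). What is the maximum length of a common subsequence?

Pick refactor-db at alice[2]=bob[1]; then refactor-db at alice[3]=bob[2]; then refactor-db at alice[6]=bob[5]; then fmt at alice[7]=bob[7]; then refactor-db at alice[9]=bob[8]; all 5 commits appear in both, in order. dp[10][8] = 5 confirms this is the maximum.

5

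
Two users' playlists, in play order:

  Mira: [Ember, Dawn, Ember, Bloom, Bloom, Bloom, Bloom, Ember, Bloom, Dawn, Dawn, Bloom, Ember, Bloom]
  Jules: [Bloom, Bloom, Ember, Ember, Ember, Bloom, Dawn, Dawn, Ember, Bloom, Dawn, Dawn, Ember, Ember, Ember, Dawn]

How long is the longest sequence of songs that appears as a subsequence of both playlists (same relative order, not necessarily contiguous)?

Pick Ember at Mira[1]=Jules[4], then Ember at Mira[3]=Jules[5], then Bloom at Mira[4]=Jules[6], then Ember at Mira[8]=Jules[9], then Bloom at Mira[9]=Jules[10], then Dawn at Mira[10]=Jules[11], then Dawn at Mira[11]=Jules[12], then Ember at Mira[13]=Jules[15]; all 8 songs appear in both, in order. The LCS DP gives dp[14][16] = 8, so this is optimal.

8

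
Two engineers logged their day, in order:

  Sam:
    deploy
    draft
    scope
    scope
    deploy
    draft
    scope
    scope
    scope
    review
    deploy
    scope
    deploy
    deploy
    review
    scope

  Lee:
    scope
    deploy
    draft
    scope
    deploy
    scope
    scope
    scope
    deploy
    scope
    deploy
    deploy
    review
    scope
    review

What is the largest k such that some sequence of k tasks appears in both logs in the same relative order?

13

Taking deploy [1,2]; then draft [2,3]; then scope [4,4]; then deploy [5,5]; then scope [7,6]; then scope [8,7]; then scope [9,8]; then deploy [11,9]; then scope [12,10]; then deploy [13,11]; then deploy [14,12]; then review [15,13]; then scope [16,14] gives a common subsequence of length 13, and the DP table's final entry dp[16][15] is also 13, so no common subsequence is longer.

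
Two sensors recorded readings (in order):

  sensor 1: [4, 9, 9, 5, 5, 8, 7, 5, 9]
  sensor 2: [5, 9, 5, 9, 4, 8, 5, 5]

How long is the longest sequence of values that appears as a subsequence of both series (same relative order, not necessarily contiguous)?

4

One common subsequence of length 4: 9 at sensor 1[2]=sensor 2[2]; then 9 at sensor 1[3]=sensor 2[4]; then 5 at sensor 1[5]=sensor 2[7]; then 5 at sensor 1[8]=sensor 2[8], and the DP table's final entry dp[9][8] is also 4, so no common subsequence is longer.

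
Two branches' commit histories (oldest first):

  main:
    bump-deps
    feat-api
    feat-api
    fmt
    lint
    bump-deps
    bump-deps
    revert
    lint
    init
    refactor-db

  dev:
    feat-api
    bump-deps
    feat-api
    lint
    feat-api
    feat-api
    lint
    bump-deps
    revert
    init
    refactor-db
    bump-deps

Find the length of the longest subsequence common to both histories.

8

One common subsequence of length 8: bump-deps (main #1, dev #2) → feat-api (main #2, dev #5) → feat-api (main #3, dev #6) → lint (main #5, dev #7) → bump-deps (main #7, dev #8) → revert (main #8, dev #9) → init (main #10, dev #10) → refactor-db (main #11, dev #11). dp[11][12] = 8 confirms this is the maximum.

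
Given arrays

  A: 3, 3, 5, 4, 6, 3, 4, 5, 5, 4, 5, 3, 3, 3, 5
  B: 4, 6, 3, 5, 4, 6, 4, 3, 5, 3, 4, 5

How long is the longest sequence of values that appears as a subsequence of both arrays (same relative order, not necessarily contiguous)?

8

Pick 3 (A #2, B #3); then 5 (A #3, B #4); then 4 (A #4, B #5); then 6 (A #5, B #6); then 3 (A #6, B #8); then 5 (A #8, B #9); then 4 (A #10, B #11); then 5 (A #15, B #12); all 8 values appear in both, in order, and the DP table's final entry dp[15][12] is also 8, so no common subsequence is longer.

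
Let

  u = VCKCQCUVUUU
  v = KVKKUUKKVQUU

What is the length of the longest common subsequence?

Match V at u[1]=v[2]; then K at u[3]=v[4]; then U at u[7]=v[6]; then V at u[8]=v[9]; then U at u[10]=v[11]; then U at u[11]=v[12] — 6 characters in the same relative order in both. dp[11][12] = 6 confirms this is the maximum.

6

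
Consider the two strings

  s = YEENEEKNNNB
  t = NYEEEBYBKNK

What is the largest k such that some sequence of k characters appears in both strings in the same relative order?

6

Let dp[i][j] be the LCS length of the first i characters of s and the first j characters of t. dp[i][j] = dp[i-1][j-1]+1 when the i-th and j-th characters match, else max(dp[i-1][j], dp[i][j-1]).
    ·  N  Y  E  E  E  B  Y  B  K  N  K
 ·  0  0  0  0  0  0  0  0  0  0  0  0
 Y  0  0  1  1  1  1  1  1  1  1  1  1
 E  0  0  1  2  2  2  2  2  2  2  2  2
 E  0  0  1  2  3  3  3  3  3  3  3  3
 N  0  1  1  2  3  3  3  3  3  3  4  4
 E  0  1  1  2  3  4  4  4  4  4  4  4
 E  0  1  1  2  3  4  4  4  4  4  4  4
 K  0  1  1  2  3  4  4  4  4  5  5  5
 N  0  1  1  2  3  4  4  4  4  5  6  6
 N  0  1  1  2  3  4  4  4  4  5  6  6
 N  0  1  1  2  3  4  4  4  4  5  6  6
 B  0  1  1  2  3  4  5  5  5  5  6  6
dp[11][11] = 6. One LCS (by backtracking along matches): YEEEKN.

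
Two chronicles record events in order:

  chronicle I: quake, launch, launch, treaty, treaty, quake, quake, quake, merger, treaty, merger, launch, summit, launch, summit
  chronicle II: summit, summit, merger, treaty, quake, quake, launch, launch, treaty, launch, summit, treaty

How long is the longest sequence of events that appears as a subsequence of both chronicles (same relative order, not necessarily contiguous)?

6

Taking quake (chronicle I #1, chronicle II #6), launch (chronicle I #2, chronicle II #7), launch (chronicle I #3, chronicle II #8), treaty (chronicle I #10, chronicle II #9), launch (chronicle I #12, chronicle II #10), summit (chronicle I #13, chronicle II #11) gives a common subsequence of length 6, and the DP table's final entry dp[15][12] is also 6, so no common subsequence is longer.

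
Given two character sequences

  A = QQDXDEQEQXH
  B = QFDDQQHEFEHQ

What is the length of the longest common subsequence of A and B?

Let dp[i][j] be the LCS length of the first i characters of A and the first j characters of B. dp[i][j] = dp[i-1][j-1]+1 when the i-th and j-th characters match, else max(dp[i-1][j], dp[i][j-1]).
    ·  Q  F  D  D  Q  Q  H  E  F  E  H  Q
 ·  0  0  0  0  0  0  0  0  0  0  0  0  0
 Q  0  1  1  1  1  1  1  1  1  1  1  1  1
 Q  0  1  1  1  1  2  2  2  2  2  2  2  2
 D  0  1  1  2  2  2  2  2  2  2  2  2  2
 X  0  1  1  2  2  2  2  2  2  2  2  2  2
 D  0  1  1  2  3  3  3  3  3  3  3  3  3
 E  0  1  1  2  3  3  3  3  4  4  4  4  4
 Q  0  1  1  2  3  4  4  4  4  4  4  4  5
 E  0  1  1  2  3  4  4  4  5  5  5  5  5
 Q  0  1  1  2  3  4  5  5  5  5  5  5  6
 X  0  1  1  2  3  4  5  5  5  5  5  5  6
 H  0  1  1  2  3  4  5  6  6  6  6  6  6
dp[11][12] = 6. One LCS (by backtracking along matches): QDDEEQ.

6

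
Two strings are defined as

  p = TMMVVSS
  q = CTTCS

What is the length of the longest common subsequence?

Let dp[i][j] be the LCS length of the first i characters of p and the first j characters of q. dp[i][j] = dp[i-1][j-1]+1 when the i-th and j-th characters match, else max(dp[i-1][j], dp[i][j-1]).
    ·  C  T  T  C  S
 ·  0  0  0  0  0  0
 T  0  0  1  1  1  1
 M  0  0  1  1  1  1
 M  0  0  1  1  1  1
 V  0  0  1  1  1  1
 V  0  0  1  1  1  1
 S  0  0  1  1  1  2
 S  0  0  1  1  1  2
dp[7][5] = 2. One LCS (by backtracking along matches): TS.

2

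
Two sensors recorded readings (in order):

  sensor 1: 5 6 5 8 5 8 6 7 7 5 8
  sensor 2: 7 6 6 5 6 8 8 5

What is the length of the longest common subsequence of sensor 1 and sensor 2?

5

Taking 5 at sensor 1[1]=sensor 2[4] → 6 at sensor 1[2]=sensor 2[5] → 8 at sensor 1[4]=sensor 2[6] → 8 at sensor 1[6]=sensor 2[7] → 5 at sensor 1[10]=sensor 2[8] gives a common subsequence of length 5, and the DP table's final entry dp[11][8] is also 5, so no common subsequence is longer.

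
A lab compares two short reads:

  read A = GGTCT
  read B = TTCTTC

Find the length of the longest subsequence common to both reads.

3

Match T (read A #3, read B #2); then C (read A #4, read B #3); then T (read A #5, read B #5) — 3 bases in the same relative order in both. dp[5][6] = 3 confirms this is the maximum.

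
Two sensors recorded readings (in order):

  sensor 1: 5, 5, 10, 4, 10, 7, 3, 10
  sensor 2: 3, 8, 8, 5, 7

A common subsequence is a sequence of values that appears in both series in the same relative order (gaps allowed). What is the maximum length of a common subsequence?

Pick 5 [2,4], then 7 [6,5]; all 2 values appear in both, in order, and the DP table's final entry dp[8][5] is also 2, so no common subsequence is longer.

2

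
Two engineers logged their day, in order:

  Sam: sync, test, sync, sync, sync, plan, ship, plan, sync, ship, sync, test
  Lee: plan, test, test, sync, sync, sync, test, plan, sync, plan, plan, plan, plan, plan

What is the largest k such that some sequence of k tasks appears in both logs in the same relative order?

One common subsequence of length 6: sync at Sam[1]=Lee[4]; then sync at Sam[3]=Lee[5]; then sync at Sam[4]=Lee[6]; then sync at Sam[5]=Lee[9]; then plan at Sam[6]=Lee[13]; then plan at Sam[8]=Lee[14]. dp[12][14] = 6 confirms this is the maximum.

6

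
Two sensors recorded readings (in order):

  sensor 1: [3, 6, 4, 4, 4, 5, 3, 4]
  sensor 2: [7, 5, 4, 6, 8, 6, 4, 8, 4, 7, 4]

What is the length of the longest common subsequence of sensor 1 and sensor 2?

Taking 6 (sensor 1 #2, sensor 2 #6), 4 (sensor 1 #3, sensor 2 #7), 4 (sensor 1 #4, sensor 2 #9), 4 (sensor 1 #8, sensor 2 #11) gives a common subsequence of length 4. dp[8][11] = 4 confirms this is the maximum.

4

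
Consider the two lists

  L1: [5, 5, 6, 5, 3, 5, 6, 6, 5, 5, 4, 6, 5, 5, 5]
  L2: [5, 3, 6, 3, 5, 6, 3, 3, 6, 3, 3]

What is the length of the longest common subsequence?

6

One common subsequence of length 6: 5 [1,1], 6 [3,3], 3 [5,4], 5 [6,5], 6 [7,6], 6 [8,9], and the DP table's final entry dp[15][11] is also 6, so no common subsequence is longer.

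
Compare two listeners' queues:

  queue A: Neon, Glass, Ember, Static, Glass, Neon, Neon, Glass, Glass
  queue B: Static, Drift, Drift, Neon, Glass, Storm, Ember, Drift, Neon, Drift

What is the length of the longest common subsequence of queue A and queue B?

Taking Neon (queue A #1, queue B #4), Glass (queue A #2, queue B #5), Ember (queue A #3, queue B #7), Neon (queue A #6, queue B #9) gives a common subsequence of length 4. The LCS DP gives dp[9][10] = 4, so this is optimal.

4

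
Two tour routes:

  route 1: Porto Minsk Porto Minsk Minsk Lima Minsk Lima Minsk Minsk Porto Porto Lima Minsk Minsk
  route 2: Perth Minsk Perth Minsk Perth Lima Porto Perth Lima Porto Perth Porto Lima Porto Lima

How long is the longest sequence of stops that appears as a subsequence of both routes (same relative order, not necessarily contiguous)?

7

Match Minsk at route 1[2]=route 2[2]; then Minsk at route 1[4]=route 2[4]; then Lima at route 1[6]=route 2[6]; then Lima at route 1[8]=route 2[9]; then Porto at route 1[11]=route 2[12]; then Porto at route 1[12]=route 2[14]; then Lima at route 1[13]=route 2[15] — 7 stops in the same relative order in both. Since dp[15][15] = 7, nothing longer is possible.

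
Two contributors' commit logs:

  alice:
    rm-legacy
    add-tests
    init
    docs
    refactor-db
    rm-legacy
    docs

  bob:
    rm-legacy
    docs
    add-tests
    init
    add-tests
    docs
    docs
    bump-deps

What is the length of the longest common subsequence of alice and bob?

Pick rm-legacy at alice[1]=bob[1], then add-tests at alice[2]=bob[3], then init at alice[3]=bob[4], then docs at alice[4]=bob[6], then docs at alice[7]=bob[7]; all 5 commits appear in both, in order. Since dp[7][8] = 5, nothing longer is possible.

5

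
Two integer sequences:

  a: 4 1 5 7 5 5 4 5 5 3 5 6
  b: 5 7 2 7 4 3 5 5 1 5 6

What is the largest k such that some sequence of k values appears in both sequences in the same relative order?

Let dp[i][j] be the LCS length of the first i values of a and the first j values of b. dp[i][j] = dp[i-1][j-1]+1 when the i-th and j-th values match, else max(dp[i-1][j], dp[i][j-1]).
    ·  5  7  2  7  4  3  5  5  1  5  6
 ·  0  0  0  0  0  0  0  0  0  0  0  0
 4  0  0  0  0  0  1  1  1  1  1  1  1
 1  0  0  0  0  0  1  1  1  1  2  2  2
 5  0  1  1  1  1  1  1  2  2  2  3  3
 7  0  1  2  2  2  2  2  2  2  2  3  3
 5  0  1  2  2  2  2  2  3  3  3  3  3
 5  0  1  2  2  2  2  2  3  4  4  4  4
 4  0  1  2  2  2  3  3  3  4  4  4  4
 5  0  1  2  2  2  3  3  4  4  4  5  5
 5  0  1  2  2  2  3  3  4  5  5  5  5
 3  0  1  2  2  2  3  4  4  5  5  5  5
 5  0  1  2  2  2  3  4  5  5  5  6  6
 6  0  1  2  2  2  3  4  5  5  5  6  7
dp[12][11] = 7. One LCS (by backtracking along matches): 5, 7, 4, 5, 5, 5, 6.

7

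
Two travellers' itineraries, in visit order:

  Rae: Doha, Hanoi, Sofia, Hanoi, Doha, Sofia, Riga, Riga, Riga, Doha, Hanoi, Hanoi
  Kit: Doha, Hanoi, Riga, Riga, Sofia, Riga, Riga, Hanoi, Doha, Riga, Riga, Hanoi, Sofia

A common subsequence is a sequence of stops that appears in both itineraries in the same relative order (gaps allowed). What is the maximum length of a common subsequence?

Match Doha (Rae #1, Kit #1) → Hanoi (Rae #2, Kit #2) → Sofia (Rae #3, Kit #5) → Hanoi (Rae #4, Kit #8) → Doha (Rae #5, Kit #9) → Riga (Rae #8, Kit #10) → Riga (Rae #9, Kit #11) → Hanoi (Rae #11, Kit #12) — 8 stops in the same relative order in both. dp[12][13] = 8 confirms this is the maximum.

8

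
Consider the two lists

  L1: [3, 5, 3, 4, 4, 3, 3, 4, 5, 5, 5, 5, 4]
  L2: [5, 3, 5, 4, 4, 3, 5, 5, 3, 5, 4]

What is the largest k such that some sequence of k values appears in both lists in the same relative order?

9

Match 3 (L1 #1, L2 #2) → 5 (L1 #2, L2 #3) → 4 (L1 #4, L2 #4) → 4 (L1 #5, L2 #5) → 3 (L1 #7, L2 #6) → 5 (L1 #9, L2 #7) → 5 (L1 #10, L2 #8) → 5 (L1 #12, L2 #10) → 4 (L1 #13, L2 #11) — 9 values in the same relative order in both. The LCS DP gives dp[13][11] = 9, so this is optimal.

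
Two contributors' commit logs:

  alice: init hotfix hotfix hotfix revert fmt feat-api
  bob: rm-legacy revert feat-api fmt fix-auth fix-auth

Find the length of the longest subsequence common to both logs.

Pick revert (alice #5, bob #2), fmt (alice #6, bob #4); all 2 commits appear in both, in order, and the DP table's final entry dp[7][6] is also 2, so no common subsequence is longer.

2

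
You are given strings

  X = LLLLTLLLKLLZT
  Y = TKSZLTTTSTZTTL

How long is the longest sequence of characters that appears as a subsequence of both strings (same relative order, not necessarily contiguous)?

5

Taking T at X[5]=Y[1] → K at X[9]=Y[2] → L at X[10]=Y[5] → Z at X[12]=Y[11] → T at X[13]=Y[13] gives a common subsequence of length 5. dp[13][14] = 5 confirms this is the maximum.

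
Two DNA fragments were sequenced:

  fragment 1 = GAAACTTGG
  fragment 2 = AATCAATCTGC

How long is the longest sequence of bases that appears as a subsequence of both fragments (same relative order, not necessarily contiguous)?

6

Let dp[i][j] be the LCS length of the first i bases of fragment 1 and the first j bases of fragment 2. dp[i][j] = dp[i-1][j-1]+1 when the i-th and j-th bases match, else max(dp[i-1][j], dp[i][j-1]).
    ·  A  A  T  C  A  A  T  C  T  G  C
 ·  0  0  0  0  0  0  0  0  0  0  0  0
 G  0  0  0  0  0  0  0  0  0  0  1  1
 A  0  1  1  1  1  1  1  1  1  1  1  1
 A  0  1  2  2  2  2  2  2  2  2  2  2
 A  0  1  2  2  2  3  3  3  3  3  3  3
 C  0  1  2  2  3  3  3  3  4  4  4  4
 T  0  1  2  3  3  3  3  4  4  5  5  5
 T  0  1  2  3  3  3  3  4  4  5  5  5
 G  0  1  2  3  3  3  3  4  4  5  6  6
 G  0  1  2  3  3  3  3  4  4  5  6  6
dp[9][11] = 6. One LCS (by backtracking along matches): AAACTG.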